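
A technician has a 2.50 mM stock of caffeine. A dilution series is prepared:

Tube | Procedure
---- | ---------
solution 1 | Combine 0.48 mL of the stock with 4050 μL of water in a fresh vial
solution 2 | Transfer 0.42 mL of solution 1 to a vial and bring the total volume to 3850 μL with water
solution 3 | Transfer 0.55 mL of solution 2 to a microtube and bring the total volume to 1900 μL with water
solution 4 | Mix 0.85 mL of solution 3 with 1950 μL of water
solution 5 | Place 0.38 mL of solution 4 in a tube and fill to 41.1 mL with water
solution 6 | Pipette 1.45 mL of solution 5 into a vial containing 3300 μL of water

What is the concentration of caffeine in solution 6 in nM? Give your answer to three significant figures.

Step 1: 0.48 mL + 4050 μL = 4.53 mL total → factor 4.53/0.48 = 9.4375
Step 2: 0.42 mL brought to 3850 μL → factor 3.85/0.42 = 9.1667
Step 3: 0.55 mL brought to 1900 μL → factor 1.9/0.55 = 3.4545
Step 4: 0.85 mL + 1950 μL = 2.8 mL total → factor 2.8/0.85 = 3.2941
Step 5: 0.38 mL brought to 41.1 mL → factor 41.1/0.38 = 108.16
Step 6: 1.45 mL + 3300 μL = 4.75 mL total → factor 4.75/1.45 = 3.2759
Overall dilution factor = 9.4375 × 9.1667 × 3.4545 × 3.2941 × 108.16 × 3.2759 = 3.488 × 10^5
Final = 2.50 mM / 3.488 × 10^5 = 7.167 × 10^-6 mM = 7.17 nM

7.17 nM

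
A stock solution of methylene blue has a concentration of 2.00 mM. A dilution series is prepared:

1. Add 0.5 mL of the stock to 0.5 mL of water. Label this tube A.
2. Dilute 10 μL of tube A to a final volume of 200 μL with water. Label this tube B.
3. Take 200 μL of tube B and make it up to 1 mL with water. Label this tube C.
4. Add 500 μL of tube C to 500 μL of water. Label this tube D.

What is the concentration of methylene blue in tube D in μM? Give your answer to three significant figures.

5.00 μM

Step 1: 0.5 mL + 0.5 mL = 1 mL total → factor 1/0.5 = 2
Step 2: 10 μL brought to 200 μL → factor 200/10 = 20
Step 3: 200 μL brought to 1 mL → factor 1000/200 = 5
Step 4: 500 μL + 500 μL = 1000 μL total → factor 1000/500 = 2
Overall dilution factor = 2 × 20 × 5 × 2 = 400
Final = 2.00 mM / 400 = 0.005000 mM = 5.00 μM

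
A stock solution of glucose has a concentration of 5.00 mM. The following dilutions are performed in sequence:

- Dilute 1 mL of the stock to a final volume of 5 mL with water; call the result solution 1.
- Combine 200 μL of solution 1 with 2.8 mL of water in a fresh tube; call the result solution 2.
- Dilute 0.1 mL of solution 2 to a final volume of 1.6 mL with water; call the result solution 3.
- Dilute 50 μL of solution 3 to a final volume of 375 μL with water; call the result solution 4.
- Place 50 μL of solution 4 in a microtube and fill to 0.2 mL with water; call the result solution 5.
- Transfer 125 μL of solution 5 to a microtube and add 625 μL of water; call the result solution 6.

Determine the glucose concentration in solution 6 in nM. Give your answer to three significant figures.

23.1 nM

Step 1: 1 mL brought to 5 mL → factor 5/1 = 5
Step 2: 200 μL + 2.8 mL = 3000 μL total → factor 3000/200 = 15
Step 3: 0.1 mL brought to 1.6 mL → factor 1.6/0.1 = 16
Step 4: 50 μL brought to 375 μL → factor 375/50 = 7.5
Step 5: 50 μL brought to 0.2 mL → factor 200/50 = 4
Step 6: 125 μL + 625 μL = 750 μL total → factor 750/125 = 6
Overall dilution factor = 5 × 15 × 16 × 7.5 × 4 × 6 = 2.16 × 10^5
Final = 5.00 mM / 2.16 × 10^5 = 2.315 × 10^-5 mM = 23.1 nM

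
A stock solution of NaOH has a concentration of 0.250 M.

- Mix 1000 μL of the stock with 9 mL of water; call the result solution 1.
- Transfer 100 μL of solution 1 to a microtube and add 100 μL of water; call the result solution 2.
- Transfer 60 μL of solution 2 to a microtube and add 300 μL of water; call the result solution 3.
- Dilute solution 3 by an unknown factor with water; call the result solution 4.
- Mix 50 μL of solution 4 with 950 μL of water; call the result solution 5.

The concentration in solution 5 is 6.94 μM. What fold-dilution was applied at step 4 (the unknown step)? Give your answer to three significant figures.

15.0-fold

Step 1: 1000 μL + 9 mL = 10000 μL total → factor 10000/1000 = 10
Step 2: 100 μL + 100 μL = 200 μL total → factor 200/100 = 2
Step 3: 60 μL + 300 μL = 360 μL total → factor 360/60 = 6
Step 4: unknown factor x
Step 5: 50 μL + 950 μL = 1000 μL total → factor 1000/50 = 20
Product of known-step factors = 2400
Overall factor = 0.250 M / (6.94 μM) = 36023
x = 36023 / 2400 = 15.0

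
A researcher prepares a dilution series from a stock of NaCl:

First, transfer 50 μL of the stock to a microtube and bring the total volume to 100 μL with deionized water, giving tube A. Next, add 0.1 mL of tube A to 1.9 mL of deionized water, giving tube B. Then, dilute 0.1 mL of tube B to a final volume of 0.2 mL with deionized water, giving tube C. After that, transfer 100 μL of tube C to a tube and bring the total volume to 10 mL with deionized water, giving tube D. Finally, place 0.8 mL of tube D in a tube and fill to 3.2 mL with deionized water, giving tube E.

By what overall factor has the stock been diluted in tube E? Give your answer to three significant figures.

Step 1: 50 μL brought to 100 μL → factor 100/50 = 2
Step 2: 0.1 mL + 1.9 mL = 2 mL total → factor 2/0.1 = 20
Step 3: 0.1 mL brought to 0.2 mL → factor 0.2/0.1 = 2
Step 4: 100 μL brought to 10 mL → factor 10000/100 = 100
Step 5: 0.8 mL brought to 3.2 mL → factor 3.2/0.8 = 4
Overall dilution factor = 2 × 20 × 2 × 100 × 4 = 32000

3.20 × 10^4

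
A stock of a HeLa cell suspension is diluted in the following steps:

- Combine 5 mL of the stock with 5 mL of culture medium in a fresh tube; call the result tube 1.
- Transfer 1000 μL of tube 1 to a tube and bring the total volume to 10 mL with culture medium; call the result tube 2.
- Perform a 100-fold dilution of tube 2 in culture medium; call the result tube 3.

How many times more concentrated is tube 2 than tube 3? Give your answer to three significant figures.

100

Step 1: 5 mL + 5 mL = 10 mL total → factor 10/5 = 2
Step 2: 1000 μL brought to 10 mL → factor 10000/1000 = 10
Step 3: 100-fold → factor 100
Dilution factor to tube 2 = 20; to tube 3 = 2000
[tube 2]/[tube 3] = (factor to tube 3)/(factor to tube 2) = 2000/20 = 100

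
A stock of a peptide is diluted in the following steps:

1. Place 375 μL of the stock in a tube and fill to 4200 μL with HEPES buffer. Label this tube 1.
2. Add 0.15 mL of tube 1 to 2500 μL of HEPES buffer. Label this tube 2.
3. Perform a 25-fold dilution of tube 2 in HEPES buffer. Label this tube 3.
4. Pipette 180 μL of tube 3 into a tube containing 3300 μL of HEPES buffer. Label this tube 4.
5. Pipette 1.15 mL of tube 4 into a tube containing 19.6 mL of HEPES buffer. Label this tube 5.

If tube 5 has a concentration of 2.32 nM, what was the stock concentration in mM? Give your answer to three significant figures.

4.00 mM

Step 1: 375 μL brought to 4200 μL → factor 4200/375 = 11.2
Step 2: 0.15 mL + 2500 μL = 2.65 mL total → factor 2.65/0.15 = 17.667
Step 3: 25-fold → factor 25
Step 4: 180 μL + 3300 μL = 3480 μL total → factor 3480/180 = 19.333
Step 5: 1.15 mL + 19.6 mL = 20.75 mL total → factor 20.75/1.15 = 18.043
Overall dilution factor = 11.2 × 17.667 × 25 × 19.333 × 18.043 = 1.7256 × 10^6
Stock = 2.32 nM × 1.7256 × 10^6 = 4.003 × 10^6 nM = 4.00 mM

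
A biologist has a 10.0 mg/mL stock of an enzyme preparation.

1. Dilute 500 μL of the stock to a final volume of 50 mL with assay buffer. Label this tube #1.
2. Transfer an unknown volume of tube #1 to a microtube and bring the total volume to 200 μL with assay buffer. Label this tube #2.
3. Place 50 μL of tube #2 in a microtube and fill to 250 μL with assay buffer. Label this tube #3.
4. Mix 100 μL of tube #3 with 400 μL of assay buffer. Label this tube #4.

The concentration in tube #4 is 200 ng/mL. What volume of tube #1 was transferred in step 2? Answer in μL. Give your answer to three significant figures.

10.0 μL

Step 1: 500 μL brought to 50 mL → factor 50000/500 = 100
Step 2: v brought to 200 μL → factor = 200 μL/v
Step 3: 50 μL brought to 250 μL → factor 250/50 = 5
Step 4: 100 μL + 400 μL = 500 μL total → factor 500/100 = 5
Product of known-step factors = 2500
Overall factor = 10.0 mg/mL / (200 ng/mL) = 50000
Step-2 factor = 50000 / 2500 = 20
v = 200 μL / 20 = 10.0 μL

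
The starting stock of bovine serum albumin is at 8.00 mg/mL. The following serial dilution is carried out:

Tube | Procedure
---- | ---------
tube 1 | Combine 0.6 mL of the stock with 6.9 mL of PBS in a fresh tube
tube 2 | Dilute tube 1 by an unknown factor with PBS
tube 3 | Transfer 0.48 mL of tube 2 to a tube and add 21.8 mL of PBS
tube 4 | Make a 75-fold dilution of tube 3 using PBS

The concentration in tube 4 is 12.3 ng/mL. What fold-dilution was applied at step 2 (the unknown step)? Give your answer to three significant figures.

Step 1: 0.6 mL + 6.9 mL = 7.5 mL total → factor 7.5/0.6 = 12.5
Step 2: unknown factor x
Step 3: 0.48 mL + 21.8 mL = 22.28 mL total → factor 22.28/0.48 = 46.417
Step 4: 75-fold → factor 75
Product of known-step factors = 43516
Overall factor = 8.00 mg/mL / (12.3 ng/mL) = 6.5041 × 10^5
x = 6.5041 × 10^5 / 43516 = 14.9

14.9-fold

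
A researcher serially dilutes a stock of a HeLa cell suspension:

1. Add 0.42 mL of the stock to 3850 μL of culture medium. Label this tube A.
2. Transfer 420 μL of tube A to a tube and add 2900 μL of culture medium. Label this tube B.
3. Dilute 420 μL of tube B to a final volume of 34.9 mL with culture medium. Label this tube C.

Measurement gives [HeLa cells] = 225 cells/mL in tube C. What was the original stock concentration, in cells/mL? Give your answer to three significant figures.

Step 1: 0.42 mL + 3850 μL = 4.27 mL total → factor 4.27/0.42 = 10.167
Step 2: 420 μL + 2900 μL = 3320 μL total → factor 3320/420 = 7.9048
Step 3: 420 μL brought to 34.9 mL → factor 34900/420 = 83.095
Overall dilution factor = 10.167 × 7.9048 × 83.095 = 6678
Stock = 225 cells/mL × 6678 = 1.50 × 10^6 cells/mL

1.50 × 10^6 cells/mL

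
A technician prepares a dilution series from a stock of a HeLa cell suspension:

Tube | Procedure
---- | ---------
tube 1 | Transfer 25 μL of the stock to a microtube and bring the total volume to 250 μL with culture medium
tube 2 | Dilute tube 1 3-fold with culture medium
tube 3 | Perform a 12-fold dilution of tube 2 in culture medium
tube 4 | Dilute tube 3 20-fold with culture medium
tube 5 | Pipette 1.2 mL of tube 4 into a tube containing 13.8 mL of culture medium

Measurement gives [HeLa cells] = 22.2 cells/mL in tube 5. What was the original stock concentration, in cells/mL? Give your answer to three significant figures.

Step 1: 25 μL brought to 250 μL → factor 250/25 = 10
Step 2: 3-fold → factor 3
Step 3: 12-fold → factor 12
Step 4: 20-fold → factor 20
Step 5: 1.2 mL + 13.8 mL = 15 mL total → factor 15/1.2 = 12.5
Overall dilution factor = 10 × 3 × 12 × 20 × 12.5 = 90000
Stock = 22.2 cells/mL × 90000 = 2.00 × 10^6 cells/mL

2.00 × 10^6 cells/mL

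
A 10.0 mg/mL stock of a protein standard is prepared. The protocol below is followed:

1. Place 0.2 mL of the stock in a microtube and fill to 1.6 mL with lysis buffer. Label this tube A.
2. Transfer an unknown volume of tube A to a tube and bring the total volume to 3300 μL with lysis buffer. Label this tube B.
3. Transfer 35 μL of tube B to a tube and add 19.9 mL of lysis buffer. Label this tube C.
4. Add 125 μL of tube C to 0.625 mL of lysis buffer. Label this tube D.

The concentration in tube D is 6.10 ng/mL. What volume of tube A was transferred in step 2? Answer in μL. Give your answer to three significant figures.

55.0 μL

Step 1: 0.2 mL brought to 1.6 mL → factor 1.6/0.2 = 8
Step 2: v brought to 3300 μL → factor = 3300 μL/v
Step 3: 35 μL + 19.9 mL = 19935 μL total → factor 19935/35 = 569.57
Step 4: 125 μL + 0.625 mL = 750 μL total → factor 750/125 = 6
Product of known-step factors = 27339
Overall factor = 10.0 mg/mL / (6.10 ng/mL) = 1.6393 × 10^6
Step-2 factor = 1.6393 × 10^6 / 27339 = 59.963
v = 3300 μL / 59.963 = 55.0 μL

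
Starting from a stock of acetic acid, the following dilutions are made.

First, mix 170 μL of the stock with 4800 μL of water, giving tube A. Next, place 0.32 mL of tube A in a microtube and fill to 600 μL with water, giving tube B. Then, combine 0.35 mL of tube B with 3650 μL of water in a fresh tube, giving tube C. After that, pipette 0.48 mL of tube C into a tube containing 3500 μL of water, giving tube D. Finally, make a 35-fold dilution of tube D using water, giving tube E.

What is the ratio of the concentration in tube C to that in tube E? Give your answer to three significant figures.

290

Step 1: 170 μL + 4800 μL = 4970 μL total → factor 4970/170 = 29.235
Step 2: 0.32 mL brought to 600 μL → factor 0.6/0.32 = 1.875
Step 3: 0.35 mL + 3650 μL = 4 mL total → factor 4/0.35 = 11.429
Step 4: 0.48 mL + 3500 μL = 3.98 mL total → factor 3.98/0.48 = 8.2917
Step 5: 35-fold → factor 35
Dilution factor to tube C = 626.47; to tube E = 1.8181 × 10^5
[tube C]/[tube E] = (factor to tube E)/(factor to tube C) = 1.8181 × 10^5/626.47 = 290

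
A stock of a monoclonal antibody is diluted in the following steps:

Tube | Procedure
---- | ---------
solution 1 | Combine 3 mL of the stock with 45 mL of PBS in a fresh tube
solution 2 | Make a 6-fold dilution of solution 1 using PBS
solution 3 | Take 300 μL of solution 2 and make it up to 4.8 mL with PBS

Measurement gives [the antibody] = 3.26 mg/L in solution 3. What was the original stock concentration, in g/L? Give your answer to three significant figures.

Step 1: 3 mL + 45 mL = 48 mL total → factor 48/3 = 16
Step 2: 6-fold → factor 6
Step 3: 300 μL brought to 4.8 mL → factor 4800/300 = 16
Overall dilution factor = 16 × 6 × 16 = 1536
Stock = 3.26 mg/L × 1536 = 5007 mg/L = 5.01 g/L

5.01 g/L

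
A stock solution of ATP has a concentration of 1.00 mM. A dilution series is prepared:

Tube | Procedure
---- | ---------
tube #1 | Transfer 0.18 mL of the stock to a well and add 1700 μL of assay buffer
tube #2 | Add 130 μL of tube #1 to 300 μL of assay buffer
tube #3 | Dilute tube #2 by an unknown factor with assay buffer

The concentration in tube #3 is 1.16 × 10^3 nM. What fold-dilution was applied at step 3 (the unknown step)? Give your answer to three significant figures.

25.0-fold

Step 1: 0.18 mL + 1700 μL = 1.88 mL total → factor 1.88/0.18 = 10.444
Step 2: 130 μL + 300 μL = 430 μL total → factor 430/130 = 3.3077
Step 3: unknown factor x
Product of known-step factors = 34.547
Overall factor = 1.00 mM / (1.16 × 10^3 nM) = 862.07
x = 862.07 / 34.547 = 25.0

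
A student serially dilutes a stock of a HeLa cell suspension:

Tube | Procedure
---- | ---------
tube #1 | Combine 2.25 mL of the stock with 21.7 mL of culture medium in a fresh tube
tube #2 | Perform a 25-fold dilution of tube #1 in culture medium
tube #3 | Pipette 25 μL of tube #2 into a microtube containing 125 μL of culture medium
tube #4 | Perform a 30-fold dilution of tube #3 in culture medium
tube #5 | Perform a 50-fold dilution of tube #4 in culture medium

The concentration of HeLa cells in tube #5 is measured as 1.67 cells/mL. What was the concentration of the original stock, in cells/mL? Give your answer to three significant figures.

Step 1: 2.25 mL + 21.7 mL = 23.95 mL total → factor 23.95/2.25 = 10.644
Step 2: 25-fold → factor 25
Step 3: 25 μL + 125 μL = 150 μL total → factor 150/25 = 6
Step 4: 30-fold → factor 30
Step 5: 50-fold → factor 50
Overall dilution factor = 10.644 × 25 × 6 × 30 × 50 = 2.395 × 10^6
Stock = 1.67 cells/mL × 2.395 × 10^6 = 4.00 × 10^6 cells/mL

4.00 × 10^6 cells/mL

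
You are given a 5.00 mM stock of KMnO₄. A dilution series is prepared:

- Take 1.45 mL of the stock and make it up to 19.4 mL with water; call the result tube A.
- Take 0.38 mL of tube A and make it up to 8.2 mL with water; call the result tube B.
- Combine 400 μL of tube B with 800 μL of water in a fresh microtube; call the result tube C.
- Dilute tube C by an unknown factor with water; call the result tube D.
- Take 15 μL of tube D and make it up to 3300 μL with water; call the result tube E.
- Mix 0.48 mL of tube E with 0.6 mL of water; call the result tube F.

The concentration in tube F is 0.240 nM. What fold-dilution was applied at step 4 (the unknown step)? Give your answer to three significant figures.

Step 1: 1.45 mL brought to 19.4 mL → factor 19.4/1.45 = 13.379
Step 2: 0.38 mL brought to 8.2 mL → factor 8.2/0.38 = 21.579
Step 3: 400 μL + 800 μL = 1200 μL total → factor 1200/400 = 3
Step 4: unknown factor x
Step 5: 15 μL brought to 3300 μL → factor 3300/15 = 220
Step 6: 0.48 mL + 0.6 mL = 1.08 mL total → factor 1.08/0.48 = 2.25
Product of known-step factors = 4.2874 × 10^5
Overall factor = 5.00 mM / (0.240 nM) = 2.0833 × 10^7
x = 2.0833 × 10^7 / 4.2874 × 10^5 = 48.6

48.6-fold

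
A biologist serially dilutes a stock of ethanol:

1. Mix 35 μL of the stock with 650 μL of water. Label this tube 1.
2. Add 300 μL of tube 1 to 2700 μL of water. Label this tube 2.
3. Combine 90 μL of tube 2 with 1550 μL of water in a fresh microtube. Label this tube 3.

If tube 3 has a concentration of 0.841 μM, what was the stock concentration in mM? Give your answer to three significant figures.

Step 1: 35 μL + 650 μL = 685 μL total → factor 685/35 = 19.571
Step 2: 300 μL + 2700 μL = 3000 μL total → factor 3000/300 = 10
Step 3: 90 μL + 1550 μL = 1640 μL total → factor 1640/90 = 18.222
Overall dilution factor = 19.571 × 10 × 18.222 = 3566.3
Stock = 0.841 μM × 3566.3 = 2999 μM = 3.00 mM

3.00 mM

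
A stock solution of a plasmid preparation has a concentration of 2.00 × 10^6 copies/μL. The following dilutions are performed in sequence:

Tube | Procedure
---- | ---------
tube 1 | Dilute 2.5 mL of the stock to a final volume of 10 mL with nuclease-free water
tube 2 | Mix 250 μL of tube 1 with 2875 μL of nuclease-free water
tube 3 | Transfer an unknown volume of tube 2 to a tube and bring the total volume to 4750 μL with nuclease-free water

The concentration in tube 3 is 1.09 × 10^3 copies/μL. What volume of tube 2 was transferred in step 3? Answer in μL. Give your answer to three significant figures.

129 μL

Step 1: 2.5 mL brought to 10 mL → factor 10/2.5 = 4
Step 2: 250 μL + 2875 μL = 3125 μL total → factor 3125/250 = 12.5
Step 3: v brought to 4750 μL → factor = 4750 μL/v
Product of known-step factors = 50
Overall factor = 2.00 × 10^6 copies/μL / (1.09 × 10^3 copies/μL) = 1834.9
Step-3 factor = 1834.9 / 50 = 36.697
v = 4750 μL / 36.697 = 129 μL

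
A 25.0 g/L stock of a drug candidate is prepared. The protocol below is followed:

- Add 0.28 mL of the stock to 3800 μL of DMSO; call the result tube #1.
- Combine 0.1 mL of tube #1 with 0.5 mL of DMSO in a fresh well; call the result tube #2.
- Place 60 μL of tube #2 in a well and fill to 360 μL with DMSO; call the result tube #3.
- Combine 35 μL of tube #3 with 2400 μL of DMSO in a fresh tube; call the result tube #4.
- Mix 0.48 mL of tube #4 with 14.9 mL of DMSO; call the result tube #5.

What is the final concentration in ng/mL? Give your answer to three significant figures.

Step 1: 0.28 mL + 3800 μL = 4.08 mL total → factor 4.08/0.28 = 14.571
Step 2: 0.1 mL + 0.5 mL = 0.6 mL total → factor 0.6/0.1 = 6
Step 3: 60 μL brought to 360 μL → factor 360/60 = 6
Step 4: 35 μL + 2400 μL = 2435 μL total → factor 2435/35 = 69.571
Step 5: 0.48 mL + 14.9 mL = 15.38 mL total → factor 15.38/0.48 = 32.042
Overall dilution factor = 14.571 × 6 × 6 × 69.571 × 32.042 = 1.1694 × 10^6
Final = 25.0 g/L / 1.1694 × 10^6 = 2.138 × 10^-5 g/L = 21.4 ng/mL

21.4 ng/mL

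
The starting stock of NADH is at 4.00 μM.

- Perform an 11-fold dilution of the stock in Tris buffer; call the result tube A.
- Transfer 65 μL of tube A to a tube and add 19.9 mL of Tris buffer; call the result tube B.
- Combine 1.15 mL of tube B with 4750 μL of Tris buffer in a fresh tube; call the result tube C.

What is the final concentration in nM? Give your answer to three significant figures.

Step 1: 11-fold → factor 11
Step 2: 65 μL + 19.9 mL = 19965 μL total → factor 19965/65 = 307.15
Step 3: 1.15 mL + 4750 μL = 5.9 mL total → factor 5.9/1.15 = 5.1304
Overall dilution factor = 11 × 307.15 × 5.1304 = 17334
Final = 4.00 μM / 17334 = 0.0002308 μM = 0.231 nM

0.231 nM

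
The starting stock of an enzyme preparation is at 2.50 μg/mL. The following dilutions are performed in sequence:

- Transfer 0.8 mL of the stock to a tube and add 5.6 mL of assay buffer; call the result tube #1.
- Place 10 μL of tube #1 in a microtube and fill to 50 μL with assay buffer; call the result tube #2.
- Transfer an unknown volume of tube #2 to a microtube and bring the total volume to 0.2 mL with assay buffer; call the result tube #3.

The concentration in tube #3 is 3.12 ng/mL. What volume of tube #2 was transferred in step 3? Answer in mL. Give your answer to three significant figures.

0.00998 mL

Step 1: 0.8 mL + 5.6 mL = 6.4 mL total → factor 6.4/0.8 = 8
Step 2: 10 μL brought to 50 μL → factor 50/10 = 5
Step 3: v brought to 0.2 mL → factor = 0.2 mL/v
Product of known-step factors = 40
Overall factor = 2.50 μg/mL / (3.12 ng/mL) = 801.28
Step-3 factor = 801.28 / 40 = 20.032
v = 0.2 mL / 20.032 = 0.00998 mL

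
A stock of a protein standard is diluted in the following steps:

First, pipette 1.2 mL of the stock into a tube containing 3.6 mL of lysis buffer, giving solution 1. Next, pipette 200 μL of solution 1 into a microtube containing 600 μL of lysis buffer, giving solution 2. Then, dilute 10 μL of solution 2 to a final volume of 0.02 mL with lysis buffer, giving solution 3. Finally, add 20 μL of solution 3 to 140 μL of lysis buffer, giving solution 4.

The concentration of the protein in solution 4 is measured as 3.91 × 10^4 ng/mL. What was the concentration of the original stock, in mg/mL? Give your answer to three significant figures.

Step 1: 1.2 mL + 3.6 mL = 4.8 mL total → factor 4.8/1.2 = 4
Step 2: 200 μL + 600 μL = 800 μL total → factor 800/200 = 4
Step 3: 10 μL brought to 0.02 mL → factor 20/10 = 2
Step 4: 20 μL + 140 μL = 160 μL total → factor 160/20 = 8
Overall dilution factor = 4 × 4 × 2 × 8 = 256
Stock = 3.91 × 10^4 ng/mL × 256 = 1.001 × 10^7 ng/mL = 10.0 mg/mL

10.0 mg/mL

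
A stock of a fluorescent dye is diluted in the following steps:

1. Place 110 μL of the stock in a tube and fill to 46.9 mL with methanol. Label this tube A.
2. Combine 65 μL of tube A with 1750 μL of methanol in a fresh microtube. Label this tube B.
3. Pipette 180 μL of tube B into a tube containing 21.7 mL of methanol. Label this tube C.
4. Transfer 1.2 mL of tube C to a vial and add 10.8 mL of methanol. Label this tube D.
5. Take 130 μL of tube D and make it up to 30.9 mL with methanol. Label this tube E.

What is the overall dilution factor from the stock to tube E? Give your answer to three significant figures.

Step 1: 110 μL brought to 46.9 mL → factor 46900/110 = 426.36
Step 2: 65 μL + 1750 μL = 1815 μL total → factor 1815/65 = 27.923
Step 3: 180 μL + 21.7 mL = 21880 μL total → factor 21880/180 = 121.56
Step 4: 1.2 mL + 10.8 mL = 12 mL total → factor 12/1.2 = 10
Step 5: 130 μL brought to 30.9 mL → factor 30900/130 = 237.69
Overall dilution factor = 426.36 × 27.923 × 121.56 × 10 × 237.69 = 3.4398 × 10^9

3.44 × 10^9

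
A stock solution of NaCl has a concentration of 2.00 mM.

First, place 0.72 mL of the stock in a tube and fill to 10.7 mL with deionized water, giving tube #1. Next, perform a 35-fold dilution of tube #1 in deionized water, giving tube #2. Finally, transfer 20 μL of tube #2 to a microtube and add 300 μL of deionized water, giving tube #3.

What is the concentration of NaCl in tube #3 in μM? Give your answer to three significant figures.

0.240 μM

Step 1: 0.72 mL brought to 10.7 mL → factor 10.7/0.72 = 14.861
Step 2: 35-fold → factor 35
Step 3: 20 μL + 300 μL = 320 μL total → factor 320/20 = 16
Overall dilution factor = 14.861 × 35 × 16 = 8322.2
Final = 2.00 mM / 8322.2 = 0.0002403 mM = 0.240 μM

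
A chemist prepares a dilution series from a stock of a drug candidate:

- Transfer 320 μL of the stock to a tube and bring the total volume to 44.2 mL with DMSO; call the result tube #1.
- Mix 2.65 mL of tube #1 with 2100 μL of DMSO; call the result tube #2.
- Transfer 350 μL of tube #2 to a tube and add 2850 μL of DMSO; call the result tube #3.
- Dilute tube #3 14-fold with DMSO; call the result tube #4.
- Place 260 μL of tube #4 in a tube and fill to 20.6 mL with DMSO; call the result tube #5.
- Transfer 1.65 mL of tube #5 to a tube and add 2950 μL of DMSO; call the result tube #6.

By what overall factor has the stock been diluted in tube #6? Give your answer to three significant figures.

7.00 × 10^6

Step 1: 320 μL brought to 44.2 mL → factor 44200/320 = 138.12
Step 2: 2.65 mL + 2100 μL = 4.75 mL total → factor 4.75/2.65 = 1.7925
Step 3: 350 μL + 2850 μL = 3200 μL total → factor 3200/350 = 9.1429
Step 4: 14-fold → factor 14
Step 5: 260 μL brought to 20.6 mL → factor 20600/260 = 79.231
Step 6: 1.65 mL + 2950 μL = 4.6 mL total → factor 4.6/1.65 = 2.7879
Overall dilution factor = 138.12 × 1.7925 × 9.1429 × 14 × 79.231 × 2.7879 = 7 × 10^6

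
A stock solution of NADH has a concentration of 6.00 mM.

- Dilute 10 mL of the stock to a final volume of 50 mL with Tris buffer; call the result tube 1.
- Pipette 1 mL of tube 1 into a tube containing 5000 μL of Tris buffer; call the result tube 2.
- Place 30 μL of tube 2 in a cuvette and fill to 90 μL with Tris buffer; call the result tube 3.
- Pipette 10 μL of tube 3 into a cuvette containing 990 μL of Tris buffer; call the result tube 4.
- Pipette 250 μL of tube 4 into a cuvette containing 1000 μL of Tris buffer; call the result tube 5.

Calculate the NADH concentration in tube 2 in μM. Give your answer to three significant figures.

200 μM

Step 1: 10 mL brought to 50 mL → factor 50/10 = 5
Step 2: 1 mL + 5000 μL = 6 mL total → factor 6/1 = 6
Dilution factor through tube 2 = 5 × 6 = 30
[tube 2] = 6.00 mM / 30 = 0.2000 mM = 200 μM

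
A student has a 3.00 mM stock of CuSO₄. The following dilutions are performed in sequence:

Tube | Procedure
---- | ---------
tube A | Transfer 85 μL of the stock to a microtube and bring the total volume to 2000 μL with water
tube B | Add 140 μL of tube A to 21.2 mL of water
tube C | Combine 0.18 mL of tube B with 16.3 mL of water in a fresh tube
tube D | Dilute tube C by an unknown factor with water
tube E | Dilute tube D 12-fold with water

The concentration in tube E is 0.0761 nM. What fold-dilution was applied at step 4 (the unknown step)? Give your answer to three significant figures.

10.0-fold

Step 1: 85 μL brought to 2000 μL → factor 2000/85 = 23.529
Step 2: 140 μL + 21.2 mL = 21340 μL total → factor 21340/140 = 152.43
Step 3: 0.18 mL + 16.3 mL = 16.48 mL total → factor 16.48/0.18 = 91.556
Step 4: unknown factor x
Step 5: 12-fold → factor 12
Product of known-step factors = 3.9404 × 10^6
Overall factor = 3.00 mM / (0.0761 nM) = 3.9422 × 10^7
x = 3.9422 × 10^7 / 3.9404 × 10^6 = 10.0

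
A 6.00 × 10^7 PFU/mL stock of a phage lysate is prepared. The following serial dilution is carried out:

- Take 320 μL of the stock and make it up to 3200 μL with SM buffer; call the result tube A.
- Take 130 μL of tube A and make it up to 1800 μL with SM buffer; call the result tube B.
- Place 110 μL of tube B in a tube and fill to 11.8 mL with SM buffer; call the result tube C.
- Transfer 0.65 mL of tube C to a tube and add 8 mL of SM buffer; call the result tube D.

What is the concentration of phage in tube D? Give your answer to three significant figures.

304 PFU/mL

Step 1: 320 μL brought to 3200 μL → factor 3200/320 = 10
Step 2: 130 μL brought to 1800 μL → factor 1800/130 = 13.846
Step 3: 110 μL brought to 11.8 mL → factor 11800/110 = 107.27
Step 4: 0.65 mL + 8 mL = 8.65 mL total → factor 8.65/0.65 = 13.308
Overall dilution factor = 10 × 13.846 × 107.27 × 13.308 = 1.9766 × 10^5
Final = 6.00 × 10^7 PFU/mL / 1.9766 × 10^5 = 304 PFU/mL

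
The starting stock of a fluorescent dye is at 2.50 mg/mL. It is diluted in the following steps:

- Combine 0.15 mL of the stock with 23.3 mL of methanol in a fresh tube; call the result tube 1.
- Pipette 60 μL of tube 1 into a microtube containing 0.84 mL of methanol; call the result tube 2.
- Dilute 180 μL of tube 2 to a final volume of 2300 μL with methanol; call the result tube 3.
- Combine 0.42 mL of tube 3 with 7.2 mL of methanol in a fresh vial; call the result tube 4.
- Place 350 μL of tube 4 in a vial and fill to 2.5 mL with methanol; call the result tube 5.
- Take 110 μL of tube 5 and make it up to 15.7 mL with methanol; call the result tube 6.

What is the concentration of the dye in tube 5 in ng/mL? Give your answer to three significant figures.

0.644 ng/mL

Step 1: 0.15 mL + 23.3 mL = 23.45 mL total → factor 23.45/0.15 = 156.33
Step 2: 60 μL + 0.84 mL = 900 μL total → factor 900/60 = 15
Step 3: 180 μL brought to 2300 μL → factor 2300/180 = 12.778
Step 4: 0.42 mL + 7.2 mL = 7.62 mL total → factor 7.62/0.42 = 18.143
Step 5: 350 μL brought to 2.5 mL → factor 2500/350 = 7.1429
Dilution factor through tube 5 = 156.33 × 15 × 12.778 × 18.143 × 7.1429 = 3.8831 × 10^6
[tube 5] = 2.50 mg/mL / 3.8831 × 10^6 = 6.438 × 10^-7 mg/mL = 0.644 ng/mL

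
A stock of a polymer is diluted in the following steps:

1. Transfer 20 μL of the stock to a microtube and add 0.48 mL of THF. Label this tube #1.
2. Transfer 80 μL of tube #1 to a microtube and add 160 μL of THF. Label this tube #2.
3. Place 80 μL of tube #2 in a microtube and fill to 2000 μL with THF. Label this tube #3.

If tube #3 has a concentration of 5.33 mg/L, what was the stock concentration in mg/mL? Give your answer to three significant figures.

Step 1: 20 μL + 0.48 mL = 500 μL total → factor 500/20 = 25
Step 2: 80 μL + 160 μL = 240 μL total → factor 240/80 = 3
Step 3: 80 μL brought to 2000 μL → factor 2000/80 = 25
Overall dilution factor = 25 × 3 × 25 = 1875
Stock = 5.33 mg/L × 1875 = 9994 mg/L = 9.99 mg/mL

9.99 mg/mL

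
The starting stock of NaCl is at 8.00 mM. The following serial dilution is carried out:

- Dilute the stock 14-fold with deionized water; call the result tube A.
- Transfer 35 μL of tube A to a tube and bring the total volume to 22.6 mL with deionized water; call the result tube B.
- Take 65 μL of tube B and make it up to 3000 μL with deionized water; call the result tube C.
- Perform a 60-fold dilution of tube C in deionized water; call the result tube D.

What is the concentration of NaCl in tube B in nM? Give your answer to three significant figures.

885 nM

Step 1: 14-fold → factor 14
Step 2: 35 μL brought to 22.6 mL → factor 22600/35 = 645.71
Dilution factor through tube B = 14 × 645.71 = 9040
[tube B] = 8.00 mM / 9040 = 0.0008850 mM = 885 nM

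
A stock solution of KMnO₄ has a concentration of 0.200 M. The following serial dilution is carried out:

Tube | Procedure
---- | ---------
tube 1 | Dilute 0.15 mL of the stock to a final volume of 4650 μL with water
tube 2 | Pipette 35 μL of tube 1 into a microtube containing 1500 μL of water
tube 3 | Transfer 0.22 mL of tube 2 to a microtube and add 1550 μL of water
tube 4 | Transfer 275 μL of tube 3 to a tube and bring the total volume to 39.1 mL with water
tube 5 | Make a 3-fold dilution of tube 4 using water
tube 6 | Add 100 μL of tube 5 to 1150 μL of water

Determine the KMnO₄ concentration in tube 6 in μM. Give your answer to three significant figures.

0.00343 μM

Step 1: 0.15 mL brought to 4650 μL → factor 4.65/0.15 = 31
Step 2: 35 μL + 1500 μL = 1535 μL total → factor 1535/35 = 43.857
Step 3: 0.22 mL + 1550 μL = 1.77 mL total → factor 1.77/0.22 = 8.0455
Step 4: 275 μL brought to 39.1 mL → factor 39100/275 = 142.18
Step 5: 3-fold → factor 3
Step 6: 100 μL + 1150 μL = 1250 μL total → factor 1250/100 = 12.5
Overall dilution factor = 31 × 43.857 × 8.0455 × 142.18 × 3 × 12.5 = 5.8321 × 10^7
Final = 0.200 M / 5.8321 × 10^7 = 3.429 × 10^-9 M = 0.00343 μM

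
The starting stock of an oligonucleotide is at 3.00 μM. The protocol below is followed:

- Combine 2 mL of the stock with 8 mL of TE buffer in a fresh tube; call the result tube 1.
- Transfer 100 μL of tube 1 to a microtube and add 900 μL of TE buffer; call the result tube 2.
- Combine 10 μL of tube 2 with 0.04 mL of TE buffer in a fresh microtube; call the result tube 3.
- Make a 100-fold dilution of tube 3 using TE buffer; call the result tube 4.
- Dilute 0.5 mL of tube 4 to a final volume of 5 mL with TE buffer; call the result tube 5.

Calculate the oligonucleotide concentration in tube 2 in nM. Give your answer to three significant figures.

60.0 nM

Step 1: 2 mL + 8 mL = 10 mL total → factor 10/2 = 5
Step 2: 100 μL + 900 μL = 1000 μL total → factor 1000/100 = 10
Dilution factor through tube 2 = 5 × 10 = 50
[tube 2] = 3.00 μM / 50 = 0.06000 μM = 60.0 nM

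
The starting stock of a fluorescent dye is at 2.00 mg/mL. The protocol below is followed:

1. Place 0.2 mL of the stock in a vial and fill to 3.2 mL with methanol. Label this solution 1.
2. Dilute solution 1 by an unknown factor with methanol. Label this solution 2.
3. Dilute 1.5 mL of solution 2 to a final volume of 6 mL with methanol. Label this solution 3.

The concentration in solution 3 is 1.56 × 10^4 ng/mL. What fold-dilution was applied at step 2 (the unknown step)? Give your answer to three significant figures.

Step 1: 0.2 mL brought to 3.2 mL → factor 3.2/0.2 = 16
Step 2: unknown factor x
Step 3: 1.5 mL brought to 6 mL → factor 6/1.5 = 4
Product of known-step factors = 64
Overall factor = 2.00 mg/mL / (1.56 × 10^4 ng/mL) = 128.21
x = 128.21 / 64 = 2.00

2.00-fold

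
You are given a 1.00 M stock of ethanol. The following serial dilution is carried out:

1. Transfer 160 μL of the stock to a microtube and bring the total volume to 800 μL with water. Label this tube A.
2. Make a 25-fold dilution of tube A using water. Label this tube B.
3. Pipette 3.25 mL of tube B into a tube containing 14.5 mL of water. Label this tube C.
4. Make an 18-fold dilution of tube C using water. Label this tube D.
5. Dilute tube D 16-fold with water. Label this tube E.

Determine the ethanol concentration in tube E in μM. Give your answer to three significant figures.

5.09 μM

Step 1: 160 μL brought to 800 μL → factor 800/160 = 5
Step 2: 25-fold → factor 25
Step 3: 3.25 mL + 14.5 mL = 17.75 mL total → factor 17.75/3.25 = 5.4615
Step 4: 18-fold → factor 18
Step 5: 16-fold → factor 16
Overall dilution factor = 5 × 25 × 5.4615 × 18 × 16 = 1.9662 × 10^5
Final = 1.00 M / 1.9662 × 10^5 = 5.086 × 10^-6 M = 5.09 μM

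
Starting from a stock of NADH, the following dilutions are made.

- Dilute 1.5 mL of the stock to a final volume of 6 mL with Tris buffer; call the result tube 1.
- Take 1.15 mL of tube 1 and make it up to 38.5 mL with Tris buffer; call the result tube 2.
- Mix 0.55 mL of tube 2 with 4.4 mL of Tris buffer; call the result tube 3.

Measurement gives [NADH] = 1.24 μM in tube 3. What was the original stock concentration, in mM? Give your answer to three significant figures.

1.49 mM

Step 1: 1.5 mL brought to 6 mL → factor 6/1.5 = 4
Step 2: 1.15 mL brought to 38.5 mL → factor 38.5/1.15 = 33.478
Step 3: 0.55 mL + 4.4 mL = 4.95 mL total → factor 4.95/0.55 = 9
Overall dilution factor = 4 × 33.478 × 9 = 1205.2
Stock = 1.24 μM × 1205.2 = 1494 μM = 1.49 mM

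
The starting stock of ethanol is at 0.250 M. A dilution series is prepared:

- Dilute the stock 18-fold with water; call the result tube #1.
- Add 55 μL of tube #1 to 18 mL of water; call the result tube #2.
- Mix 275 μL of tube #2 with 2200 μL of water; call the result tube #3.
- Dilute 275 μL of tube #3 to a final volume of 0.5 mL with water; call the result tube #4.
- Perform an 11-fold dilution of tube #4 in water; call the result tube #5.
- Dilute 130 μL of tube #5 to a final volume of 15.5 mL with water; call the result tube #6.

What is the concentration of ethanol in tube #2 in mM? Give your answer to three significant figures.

0.0423 mM

Step 1: 18-fold → factor 18
Step 2: 55 μL + 18 mL = 18055 μL total → factor 18055/55 = 328.27
Dilution factor through tube #2 = 18 × 328.27 = 5908.9
[tube #2] = 0.250 M / 5908.9 = 4.231 × 10^-5 M = 0.0423 mM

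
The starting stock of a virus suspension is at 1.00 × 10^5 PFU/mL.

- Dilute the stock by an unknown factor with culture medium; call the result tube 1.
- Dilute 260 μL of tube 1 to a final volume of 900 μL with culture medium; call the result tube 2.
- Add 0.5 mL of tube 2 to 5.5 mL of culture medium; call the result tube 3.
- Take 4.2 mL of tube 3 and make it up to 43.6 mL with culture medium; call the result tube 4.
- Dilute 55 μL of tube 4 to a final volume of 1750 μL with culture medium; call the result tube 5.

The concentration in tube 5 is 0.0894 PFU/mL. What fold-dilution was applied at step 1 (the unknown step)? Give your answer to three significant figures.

81.5-fold

Step 1: unknown factor x
Step 2: 260 μL brought to 900 μL → factor 900/260 = 3.4615
Step 3: 0.5 mL + 5.5 mL = 6 mL total → factor 6/0.5 = 12
Step 4: 4.2 mL brought to 43.6 mL → factor 43.6/4.2 = 10.381
Step 5: 55 μL brought to 1750 μL → factor 1750/55 = 31.818
Product of known-step factors = 13720
Overall factor = 1.00 × 10^5 PFU/mL / (0.0894 PFU/mL) = 1.1186 × 10^6
x = 1.1186 × 10^6 / 13720 = 81.5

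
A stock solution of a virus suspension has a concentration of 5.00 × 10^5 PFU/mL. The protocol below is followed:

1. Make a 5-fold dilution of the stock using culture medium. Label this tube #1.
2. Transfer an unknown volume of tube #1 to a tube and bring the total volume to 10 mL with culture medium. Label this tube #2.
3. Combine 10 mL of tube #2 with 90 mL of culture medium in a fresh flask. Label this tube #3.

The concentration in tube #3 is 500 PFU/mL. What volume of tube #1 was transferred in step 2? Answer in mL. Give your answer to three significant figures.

Step 1: 5-fold → factor 5
Step 2: v brought to 10 mL → factor = 10 mL/v
Step 3: 10 mL + 90 mL = 100 mL total → factor 100/10 = 10
Product of known-step factors = 50
Overall factor = 5.00 × 10^5 PFU/mL / (500 PFU/mL) = 1000
Step-2 factor = 1000 / 50 = 20
v = 10 mL / 20 = 0.500 mL

0.500 mL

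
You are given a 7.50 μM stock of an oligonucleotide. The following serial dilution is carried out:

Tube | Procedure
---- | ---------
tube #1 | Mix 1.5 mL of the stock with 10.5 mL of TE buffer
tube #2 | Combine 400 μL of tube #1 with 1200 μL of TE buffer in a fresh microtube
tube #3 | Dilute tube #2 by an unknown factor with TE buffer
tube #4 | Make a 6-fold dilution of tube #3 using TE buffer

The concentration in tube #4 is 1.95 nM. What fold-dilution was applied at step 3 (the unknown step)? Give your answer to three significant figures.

Step 1: 1.5 mL + 10.5 mL = 12 mL total → factor 12/1.5 = 8
Step 2: 400 μL + 1200 μL = 1600 μL total → factor 1600/400 = 4
Step 3: unknown factor x
Step 4: 6-fold → factor 6
Product of known-step factors = 192
Overall factor = 7.50 μM / (1.95 nM) = 3846.2
x = 3846.2 / 192 = 20.0

20.0-fold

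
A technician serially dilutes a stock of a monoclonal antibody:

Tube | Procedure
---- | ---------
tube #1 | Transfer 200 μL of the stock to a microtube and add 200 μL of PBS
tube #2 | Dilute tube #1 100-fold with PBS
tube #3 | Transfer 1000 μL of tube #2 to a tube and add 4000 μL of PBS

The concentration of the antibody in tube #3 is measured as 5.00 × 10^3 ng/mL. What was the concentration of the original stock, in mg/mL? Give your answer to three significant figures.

Step 1: 200 μL + 200 μL = 400 μL total → factor 400/200 = 2
Step 2: 100-fold → factor 100
Step 3: 1000 μL + 4000 μL = 5000 μL total → factor 5000/1000 = 5
Overall dilution factor = 2 × 100 × 5 = 1000
Stock = 5.00 × 10^3 ng/mL × 1000 = 5.000 × 10^6 ng/mL = 5.00 mg/mL

5.00 mg/mL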